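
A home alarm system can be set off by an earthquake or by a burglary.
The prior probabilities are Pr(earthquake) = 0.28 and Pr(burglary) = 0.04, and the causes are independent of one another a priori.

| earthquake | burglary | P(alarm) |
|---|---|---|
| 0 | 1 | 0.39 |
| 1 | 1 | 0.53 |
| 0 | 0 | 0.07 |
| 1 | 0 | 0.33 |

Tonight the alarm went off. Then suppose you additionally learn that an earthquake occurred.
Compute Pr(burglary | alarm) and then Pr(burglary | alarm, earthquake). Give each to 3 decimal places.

Pr(burglary | alarm) ≈ 0.111; Pr(burglary | alarm, earthquake) ≈ 0.063

Sum P(alarm|·) weighted by the priors over the 4 (earthquake, burglary) configurations:
  P(alarm) = 0.07·0.72·0.96 + 0.39·0.72·0.04 + 0.33·0.28·0.96 + 0.53·0.28·0.04
        = 0.048384 + 0.011232 + 0.088704 + 0.005936 = 0.154256
The terms with burglary present sum to 0.017168, so
  P(burglary | alarm) = 0.017168 / 0.154256 ≈ 0.111

With the extra evidence:
P(alarm | earthquake) = 0.33*0.96 + 0.53*0.04 = 0.316800 + 0.021200 = 0.338000
Of this, 0.021200 comes from 0.53*0.04 (the burglary=true cases).
Hence the posterior is 0.021200/0.338000 ≈ 0.063.
Conditioning on earthquake lowers the posterior on burglary: the classic explaining-away effect in a common-effect structure.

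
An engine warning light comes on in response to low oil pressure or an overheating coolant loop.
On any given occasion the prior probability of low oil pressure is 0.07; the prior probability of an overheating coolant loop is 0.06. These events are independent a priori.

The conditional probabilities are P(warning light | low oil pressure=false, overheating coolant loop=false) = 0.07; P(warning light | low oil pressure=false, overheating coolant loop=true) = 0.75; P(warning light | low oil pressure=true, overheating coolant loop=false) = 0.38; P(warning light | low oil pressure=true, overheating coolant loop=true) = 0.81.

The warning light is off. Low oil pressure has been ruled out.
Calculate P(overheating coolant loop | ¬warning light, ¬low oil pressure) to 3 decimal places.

P(overheating coolant loop | ¬warning light, ¬low oil pressure) ≈ 0.017

Enumerate both values of overheating coolant loop and weight by the priors:
  P(¬warning light | ¬low oil pressure) = 0.93·0.94 + 0.25·0.06
        = 0.874200 + 0.015000 = 0.889200
Keeping only the overheating coolant loop-present terms gives 0.015000, so
  P(overheating coolant loop | ¬warning light, ¬low oil pressure) = 0.015000 / 0.889200 ≈ 0.017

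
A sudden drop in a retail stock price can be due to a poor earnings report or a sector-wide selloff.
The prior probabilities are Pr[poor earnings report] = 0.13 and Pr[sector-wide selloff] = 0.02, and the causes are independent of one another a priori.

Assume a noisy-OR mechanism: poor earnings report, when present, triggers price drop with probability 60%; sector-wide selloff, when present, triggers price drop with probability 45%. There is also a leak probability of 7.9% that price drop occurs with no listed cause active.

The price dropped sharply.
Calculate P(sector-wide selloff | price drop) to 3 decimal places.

Under noisy-OR, P(price drop | causes) = 1 − (1−0.079)·∏(1−qᵢ) over the active causes.
Weight on sector-wide selloff=true, given the evidence: 0.008586 + 0.002073 = 0.010659
Denominator P(price drop): 0.079·0.87·0.98 + 0.49345·0.87·0.02 + 0.6316·0.13·0.98 + 0.79738·0.13·0.02 = 0.158480
Posterior = 0.010659 / 0.158480 ≈ 0.067

P(sector-wide selloff | price drop) ≈ 0.067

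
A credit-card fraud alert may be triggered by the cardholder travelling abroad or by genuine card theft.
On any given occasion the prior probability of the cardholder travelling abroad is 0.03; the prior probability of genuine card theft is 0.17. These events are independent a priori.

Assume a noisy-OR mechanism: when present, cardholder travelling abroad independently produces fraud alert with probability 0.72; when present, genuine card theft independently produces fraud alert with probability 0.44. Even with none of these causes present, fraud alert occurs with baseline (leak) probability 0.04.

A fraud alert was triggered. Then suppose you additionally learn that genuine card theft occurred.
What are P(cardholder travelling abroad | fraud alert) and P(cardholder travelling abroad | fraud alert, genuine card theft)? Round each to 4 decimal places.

P(cardholder travelling abroad | fraud alert) ≈ 0.1721; P(cardholder travelling abroad | fraud alert, genuine card theft) ≈ 0.0538

Under noisy-OR, P(fraud alert | causes) = 1 − (1−0.04)·∏(1−qᵢ) over the active causes.
P(fraud alert) = 0.04·0.97·0.83 + 0.4624·0.97·0.17 + 0.7312·0.03·0.83 + 0.849472·0.03·0.17 = 0.032204 + 0.076250 + 0.018207 + 0.004332 = 0.130993
Restricting to configurations with cardholder travelling abroad present: 0.018207 + 0.004332 = 0.022539.
So P(cardholder travelling abroad | fraud alert) = 0.022539/0.130993 ≈ 0.1721.

Now condition on the additional information:
Weight on cardholder travelling abroad=true, given the evidence: 0.849472*0.03 = 0.025484
The normalizing constant is 0.4624*0.97 + 0.849472*0.03 = 0.474012
P(cardholder travelling abroad | fraud alert, genuine card theft) = 0.025484/0.474012 ≈ 0.0538
The drop from 0.1721 to 0.0538 is the explaining-away (discounting) effect.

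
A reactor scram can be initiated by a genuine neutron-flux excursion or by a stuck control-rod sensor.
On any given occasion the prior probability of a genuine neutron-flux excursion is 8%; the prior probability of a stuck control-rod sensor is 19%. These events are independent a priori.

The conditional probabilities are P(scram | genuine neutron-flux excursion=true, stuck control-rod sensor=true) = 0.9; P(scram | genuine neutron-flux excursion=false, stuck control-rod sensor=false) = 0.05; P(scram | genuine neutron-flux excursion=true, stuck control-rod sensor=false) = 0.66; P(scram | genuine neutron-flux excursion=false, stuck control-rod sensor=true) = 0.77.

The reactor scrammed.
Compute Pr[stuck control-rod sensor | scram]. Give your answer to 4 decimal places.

For the numerator, keep only stuck control-rod sensor=true terms: 0.134596 + 0.013680 = 0.148276
Denominator P(scram): 0.05*0.92*0.81 + 0.77*0.92*0.19 + 0.66*0.08*0.81 + 0.9*0.08*0.19 = 0.228304
P(stuck control-rod sensor | scram) = 0.148276/0.228304 ≈ 0.6495

Pr[stuck control-rod sensor | scram] ≈ 0.6495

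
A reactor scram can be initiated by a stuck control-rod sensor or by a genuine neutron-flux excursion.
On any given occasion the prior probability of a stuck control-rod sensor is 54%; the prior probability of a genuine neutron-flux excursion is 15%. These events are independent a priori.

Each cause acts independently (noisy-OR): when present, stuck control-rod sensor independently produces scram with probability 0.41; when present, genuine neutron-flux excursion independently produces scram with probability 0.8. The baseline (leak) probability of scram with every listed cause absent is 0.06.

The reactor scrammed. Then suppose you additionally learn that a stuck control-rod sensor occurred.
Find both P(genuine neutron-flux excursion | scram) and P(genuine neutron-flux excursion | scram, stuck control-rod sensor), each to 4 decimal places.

P(genuine neutron-flux excursion | scram) ≈ 0.3597; P(genuine neutron-flux excursion | scram, stuck control-rod sensor) ≈ 0.2605

Under noisy-OR, P(scram | causes) = 1 − (1−0.06)·∏(1−qᵢ) over the active causes.
P(scram) = 0.06·0.46·0.85 + 0.812·0.46·0.15 + 0.4454·0.54·0.85 + 0.88908·0.54·0.15 = 0.023460 + 0.056028 + 0.204439 + 0.072015 = 0.355942
Of this, 0.128043 comes from 0.056028 + 0.072015 (the genuine neutron-flux excursion=true cases).
P(genuine neutron-flux excursion | scram) = 0.128043 / 0.355942 ≈ 0.3597

With the extra evidence:
P(scram | stuck control-rod sensor) = 0.4454*0.85 + 0.88908*0.15 = 0.378590 + 0.133362 = 0.511952
The genuine neutron-flux excursion-present share is 0.88908*0.15 = 0.133362.
So P(genuine neutron-flux excursion | scram, stuck control-rod sensor) = 0.133362/0.511952 ≈ 0.2605.
— stuck control-rod sensor explains away the evidence for genuine neutron-flux excursion.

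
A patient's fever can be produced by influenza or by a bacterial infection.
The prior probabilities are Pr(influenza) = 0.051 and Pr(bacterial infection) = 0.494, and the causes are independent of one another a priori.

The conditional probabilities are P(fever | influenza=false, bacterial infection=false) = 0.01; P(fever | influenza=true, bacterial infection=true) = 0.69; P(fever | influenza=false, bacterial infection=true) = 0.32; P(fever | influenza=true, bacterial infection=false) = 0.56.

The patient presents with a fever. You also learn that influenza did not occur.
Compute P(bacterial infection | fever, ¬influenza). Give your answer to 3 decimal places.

Weight on bacterial infection=true, given the evidence: 0.32·0.494 = 0.158080
Denominator P(fever | ¬influenza): 0.01·0.506 + 0.32·0.494 = 0.163140
Posterior = 0.158080 / 0.163140 ≈ 0.969

P(bacterial infection | fever, ¬influenza) ≈ 0.969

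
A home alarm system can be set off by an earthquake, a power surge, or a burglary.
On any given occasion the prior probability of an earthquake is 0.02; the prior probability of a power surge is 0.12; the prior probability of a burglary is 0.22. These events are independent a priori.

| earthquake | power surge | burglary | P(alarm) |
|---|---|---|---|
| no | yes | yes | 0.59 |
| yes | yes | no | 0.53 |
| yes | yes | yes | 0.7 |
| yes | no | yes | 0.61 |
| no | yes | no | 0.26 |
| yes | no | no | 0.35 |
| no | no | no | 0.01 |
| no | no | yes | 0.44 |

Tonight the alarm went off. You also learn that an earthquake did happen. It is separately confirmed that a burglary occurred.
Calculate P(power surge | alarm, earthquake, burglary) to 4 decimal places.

P(alarm | earthquake, burglary) = 0.61*0.88 + 0.7*0.12 = 0.536800 + 0.084000 = 0.620800
Of this, 0.084000 comes from 0.7*0.12 (the power surge=true cases).
Hence the posterior is 0.084000/0.620800 ≈ 0.1353.

P(power surge | alarm, earthquake, burglary) ≈ 0.1353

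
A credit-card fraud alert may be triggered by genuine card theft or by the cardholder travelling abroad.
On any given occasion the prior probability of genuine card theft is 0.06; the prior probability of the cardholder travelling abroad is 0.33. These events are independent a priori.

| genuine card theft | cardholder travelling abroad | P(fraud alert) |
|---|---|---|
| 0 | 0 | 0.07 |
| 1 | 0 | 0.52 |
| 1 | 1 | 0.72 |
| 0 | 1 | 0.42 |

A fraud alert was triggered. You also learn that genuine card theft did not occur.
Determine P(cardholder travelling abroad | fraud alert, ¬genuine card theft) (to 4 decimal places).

By total probability over both values of cardholder travelling abroad:
  P(fraud alert | ¬genuine card theft) = 0.07*0.67 + 0.42*0.33
        = 0.046900 + 0.138600 = 0.185500
The terms with cardholder travelling abroad present sum to 0.138600, so
  P(cardholder travelling abroad | fraud alert, ¬genuine card theft) = 0.138600 / 0.185500 ≈ 0.7472

P(cardholder travelling abroad | fraud alert, ¬genuine card theft) ≈ 0.7472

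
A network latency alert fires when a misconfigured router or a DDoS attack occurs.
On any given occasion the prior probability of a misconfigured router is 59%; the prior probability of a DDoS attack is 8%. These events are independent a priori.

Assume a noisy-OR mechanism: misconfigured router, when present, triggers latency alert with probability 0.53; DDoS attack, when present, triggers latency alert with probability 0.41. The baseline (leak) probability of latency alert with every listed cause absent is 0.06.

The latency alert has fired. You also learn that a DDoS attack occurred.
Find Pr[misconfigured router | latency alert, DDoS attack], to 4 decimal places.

Pr[misconfigured router | latency alert, DDoS attack] ≈ 0.7049

Under noisy-OR, P(latency alert | causes) = 1 − (1−0.06)·∏(1−qᵢ) over the active causes.
Enumerate both values of misconfigured router and weight by the priors:
  P(latency alert | DDoS attack) = 0.4454·0.41 + 0.739338·0.59
        = 0.182614 + 0.436209 = 0.618823
Configurations with misconfigured router contribute 0.436209, so
  P(misconfigured router | latency alert, DDoS attack) = 0.436209 / 0.618823 ≈ 0.7049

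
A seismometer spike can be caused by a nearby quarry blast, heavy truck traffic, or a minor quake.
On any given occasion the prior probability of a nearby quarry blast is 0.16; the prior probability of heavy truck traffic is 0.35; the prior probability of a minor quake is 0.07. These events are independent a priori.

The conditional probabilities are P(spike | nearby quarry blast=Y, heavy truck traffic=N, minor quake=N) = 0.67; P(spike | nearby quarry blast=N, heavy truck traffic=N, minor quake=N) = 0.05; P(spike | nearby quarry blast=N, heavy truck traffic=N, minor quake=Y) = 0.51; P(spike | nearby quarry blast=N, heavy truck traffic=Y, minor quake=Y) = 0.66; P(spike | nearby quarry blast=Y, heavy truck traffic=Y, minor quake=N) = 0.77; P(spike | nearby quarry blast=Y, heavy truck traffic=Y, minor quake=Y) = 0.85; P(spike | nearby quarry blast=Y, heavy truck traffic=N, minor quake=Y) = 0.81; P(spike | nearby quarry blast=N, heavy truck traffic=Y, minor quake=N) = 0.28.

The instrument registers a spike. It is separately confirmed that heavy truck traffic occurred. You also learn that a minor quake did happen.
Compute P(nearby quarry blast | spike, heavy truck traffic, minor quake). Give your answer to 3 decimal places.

Sum P(spike|·) weighted by the priors over both values of nearby quarry blast:
  P(spike | heavy truck traffic, minor quake) = 0.66*0.84 + 0.85*0.16
        = 0.554400 + 0.136000 = 0.690400
Configurations with nearby quarry blast contribute 0.136000, so
  P(nearby quarry blast | spike, heavy truck traffic, minor quake) = 0.136000 / 0.690400 ≈ 0.197

P(nearby quarry blast | spike, heavy truck traffic, minor quake) ≈ 0.197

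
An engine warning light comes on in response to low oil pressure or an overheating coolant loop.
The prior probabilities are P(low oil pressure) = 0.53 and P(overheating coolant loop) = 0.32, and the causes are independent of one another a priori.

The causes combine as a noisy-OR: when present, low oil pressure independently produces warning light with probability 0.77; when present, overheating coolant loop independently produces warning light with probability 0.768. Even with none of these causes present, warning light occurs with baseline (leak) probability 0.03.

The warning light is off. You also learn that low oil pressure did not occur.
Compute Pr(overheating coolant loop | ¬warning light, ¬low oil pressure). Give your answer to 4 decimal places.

Pr(overheating coolant loop | ¬warning light, ¬low oil pressure) ≈ 0.0984

Under noisy-OR, P(warning light | causes) = 1 − (1−0.03)·∏(1−qᵢ) over the active causes.
Weight on overheating coolant loop=true, given the evidence: 0.22504*0.32 = 0.072013
Normalizer over all consistent configurations: 0.97*0.68 + 0.22504*0.32 = 0.731613
P(overheating coolant loop | ¬warning light, ¬low oil pressure) = 0.072013/0.731613 ≈ 0.0984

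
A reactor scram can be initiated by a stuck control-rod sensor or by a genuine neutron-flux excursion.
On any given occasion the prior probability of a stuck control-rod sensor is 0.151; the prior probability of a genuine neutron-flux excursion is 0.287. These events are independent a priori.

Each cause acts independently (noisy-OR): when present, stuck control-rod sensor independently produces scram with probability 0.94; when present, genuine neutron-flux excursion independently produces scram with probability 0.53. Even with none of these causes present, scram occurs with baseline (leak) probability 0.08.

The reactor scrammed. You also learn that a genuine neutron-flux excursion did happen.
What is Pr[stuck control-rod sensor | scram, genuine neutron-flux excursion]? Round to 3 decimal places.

Pr[stuck control-rod sensor | scram, genuine neutron-flux excursion] ≈ 0.234

Under noisy-OR, P(scram | causes) = 1 − (1−0.08)·∏(1−qᵢ) over the active causes.
For the numerator, keep only stuck control-rod sensor=true terms: 0.974056·0.151 = 0.147082
The normalizing constant is 0.5676·0.849 + 0.974056·0.151 = 0.628974
Posterior = 0.147082 / 0.628974 ≈ 0.234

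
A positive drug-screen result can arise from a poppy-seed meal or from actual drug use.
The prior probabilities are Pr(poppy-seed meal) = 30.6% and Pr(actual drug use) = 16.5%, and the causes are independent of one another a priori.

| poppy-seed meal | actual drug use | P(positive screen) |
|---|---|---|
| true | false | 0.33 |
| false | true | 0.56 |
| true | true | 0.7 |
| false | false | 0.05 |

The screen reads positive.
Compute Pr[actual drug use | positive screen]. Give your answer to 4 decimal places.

By total probability over the 4 (poppy-seed meal, actual drug use) configurations:
  P(positive screen) = 0.05*0.694*0.835 + 0.56*0.694*0.165 + 0.33*0.306*0.835 + 0.7*0.306*0.165
        = 0.028975 + 0.064126 + 0.084318 + 0.035343 = 0.212762
Keeping only the actual drug use-present terms gives 0.099469, so
  P(actual drug use | positive screen) = 0.099469 / 0.212762 ≈ 0.4675

Pr[actual drug use | positive screen] ≈ 0.4675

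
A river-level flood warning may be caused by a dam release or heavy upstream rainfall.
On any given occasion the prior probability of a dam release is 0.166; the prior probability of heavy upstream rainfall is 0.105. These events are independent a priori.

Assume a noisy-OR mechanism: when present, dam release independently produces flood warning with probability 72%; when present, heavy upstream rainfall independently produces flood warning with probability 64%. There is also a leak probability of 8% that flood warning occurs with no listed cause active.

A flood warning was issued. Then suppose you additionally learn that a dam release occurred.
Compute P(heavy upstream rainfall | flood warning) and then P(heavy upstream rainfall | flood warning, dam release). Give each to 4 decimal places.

P(heavy upstream rainfall | flood warning) ≈ 0.3043; P(heavy upstream rainfall | flood warning, dam release) ≈ 0.1254

Under noisy-OR, P(flood warning | causes) = 1 − (1−0.08)·∏(1−qᵢ) over the active causes.
For the numerator, keep only heavy upstream rainfall=true terms: 0.058567 + 0.015814 = 0.074381
Denominator P(flood warning): 0.08*0.834*0.895 + 0.6688*0.834*0.105 + 0.7424*0.166*0.895 + 0.907264*0.166*0.105 = 0.244393
P(heavy upstream rainfall | flood warning) = 0.074381/0.244393 ≈ 0.3043

With the extra evidence:
Numerator (weight on configurations with heavy upstream rainfall): 0.907264·0.105 = 0.095263
Denominator P(flood warning | dam release): 0.7424·0.895 + 0.907264·0.105 = 0.759711
P(heavy upstream rainfall | flood warning, dam release) = 0.095263/0.759711 ≈ 0.1254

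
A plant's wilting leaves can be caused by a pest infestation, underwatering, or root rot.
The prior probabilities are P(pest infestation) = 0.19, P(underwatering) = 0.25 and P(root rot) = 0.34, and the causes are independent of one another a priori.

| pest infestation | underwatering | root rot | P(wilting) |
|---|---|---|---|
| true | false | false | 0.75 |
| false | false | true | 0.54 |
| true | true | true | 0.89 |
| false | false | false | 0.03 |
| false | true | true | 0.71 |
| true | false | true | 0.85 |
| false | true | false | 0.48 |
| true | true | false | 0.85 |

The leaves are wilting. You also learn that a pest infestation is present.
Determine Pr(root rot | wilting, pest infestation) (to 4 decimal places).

By total probability over the 4 (underwatering, root rot) configurations:
  P(wilting | pest infestation) = 0.75·0.75·0.66 + 0.85·0.75·0.34 + 0.85·0.25·0.66 + 0.89·0.25·0.34
        = 0.371250 + 0.216750 + 0.140250 + 0.075650 = 0.803900
The terms with root rot present sum to 0.292400, so
  P(root rot | wilting, pest infestation) = 0.292400 / 0.803900 ≈ 0.3637

Pr(root rot | wilting, pest infestation) ≈ 0.3637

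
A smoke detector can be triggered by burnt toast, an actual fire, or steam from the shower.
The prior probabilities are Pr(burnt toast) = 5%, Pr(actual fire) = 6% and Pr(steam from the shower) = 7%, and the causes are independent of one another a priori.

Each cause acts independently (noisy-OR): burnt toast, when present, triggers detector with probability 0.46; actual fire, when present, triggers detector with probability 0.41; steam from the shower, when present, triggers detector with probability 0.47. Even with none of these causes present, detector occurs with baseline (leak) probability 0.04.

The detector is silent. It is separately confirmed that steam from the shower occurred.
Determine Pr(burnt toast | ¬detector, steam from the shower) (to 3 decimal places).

Pr(burnt toast | ¬detector, steam from the shower) ≈ 0.028

Under noisy-OR, P(detector | causes) = 1 − (1−0.04)·∏(1−qᵢ) over the active causes.
Numerator (weight on configurations with burnt toast): 0.012913 + 0.000486 = 0.013399
Normalizer over all consistent configurations: 0.5088*0.95*0.94 + 0.300192*0.95*0.06 + 0.274752*0.05*0.94 + 0.162104*0.05*0.06 = 0.484868
P(burnt toast | ¬detector, steam from the shower) = 0.013399/0.484868 ≈ 0.028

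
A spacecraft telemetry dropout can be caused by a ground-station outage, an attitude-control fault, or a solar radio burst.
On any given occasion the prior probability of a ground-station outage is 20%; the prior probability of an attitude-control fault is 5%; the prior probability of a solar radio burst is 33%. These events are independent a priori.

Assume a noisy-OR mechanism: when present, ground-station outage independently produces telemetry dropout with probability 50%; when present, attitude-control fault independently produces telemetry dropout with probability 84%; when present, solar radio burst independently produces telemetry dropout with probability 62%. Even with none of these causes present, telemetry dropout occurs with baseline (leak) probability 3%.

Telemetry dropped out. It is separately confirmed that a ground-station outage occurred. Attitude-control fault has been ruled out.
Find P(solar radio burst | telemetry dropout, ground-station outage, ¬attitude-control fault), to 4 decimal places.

Under noisy-OR, P(telemetry dropout | causes) = 1 − (1−0.03)·∏(1−qᵢ) over the active causes.
P(telemetry dropout | ground-station outage, ¬attitude-control fault) = 0.515·0.67 + 0.8157·0.33 = 0.345050 + 0.269181 = 0.614231
Restricting to configurations with solar radio burst present: 0.8157·0.33 = 0.269181.
Hence the posterior is 0.269181/0.614231 ≈ 0.4382.

P(solar radio burst | telemetry dropout, ground-station outage, ¬attitude-control fault) ≈ 0.4382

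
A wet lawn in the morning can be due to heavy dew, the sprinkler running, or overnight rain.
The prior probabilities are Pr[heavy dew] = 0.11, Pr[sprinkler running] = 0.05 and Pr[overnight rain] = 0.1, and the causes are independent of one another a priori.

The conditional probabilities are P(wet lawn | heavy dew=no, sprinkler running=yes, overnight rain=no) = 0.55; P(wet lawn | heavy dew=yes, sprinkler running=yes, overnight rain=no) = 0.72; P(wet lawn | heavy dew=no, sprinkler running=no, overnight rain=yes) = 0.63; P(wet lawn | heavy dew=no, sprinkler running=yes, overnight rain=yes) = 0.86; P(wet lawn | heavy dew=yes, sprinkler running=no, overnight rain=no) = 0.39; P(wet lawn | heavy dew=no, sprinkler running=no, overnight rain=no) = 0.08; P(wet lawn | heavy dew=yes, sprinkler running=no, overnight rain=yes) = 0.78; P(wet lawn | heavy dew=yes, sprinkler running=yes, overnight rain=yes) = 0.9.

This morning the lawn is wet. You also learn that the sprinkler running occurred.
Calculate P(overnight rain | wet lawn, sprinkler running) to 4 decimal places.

P(overnight rain | wet lawn, sprinkler running) ≈ 0.1445

Enumerate the 4 (heavy dew, overnight rain) configurations and weight by the priors:
  P(wet lawn | sprinkler running) = 0.55·0.89·0.9 + 0.86·0.89·0.1 + 0.72·0.11·0.9 + 0.9·0.11·0.1
        = 0.440550 + 0.076540 + 0.071280 + 0.009900 = 0.598270
Keeping only the overnight rain-present terms gives 0.086440, so
  P(overnight rain | wet lawn, sprinkler running) = 0.086440 / 0.598270 ≈ 0.1445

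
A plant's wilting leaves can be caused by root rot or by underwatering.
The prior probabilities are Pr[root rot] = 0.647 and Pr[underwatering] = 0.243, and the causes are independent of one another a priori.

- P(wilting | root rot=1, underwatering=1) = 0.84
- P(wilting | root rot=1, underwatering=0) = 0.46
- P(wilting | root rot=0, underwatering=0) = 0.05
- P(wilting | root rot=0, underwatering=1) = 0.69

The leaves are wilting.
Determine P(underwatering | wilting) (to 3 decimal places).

Numerator (weight on configurations with underwatering): 0.059188 + 0.132066 = 0.191254
The normalizing constant is 0.05·0.353·0.757 + 0.69·0.353·0.243 + 0.46·0.647·0.757 + 0.84·0.647·0.243 = 0.429913
Posterior = 0.191254 / 0.429913 ≈ 0.445

P(underwatering | wilting) ≈ 0.445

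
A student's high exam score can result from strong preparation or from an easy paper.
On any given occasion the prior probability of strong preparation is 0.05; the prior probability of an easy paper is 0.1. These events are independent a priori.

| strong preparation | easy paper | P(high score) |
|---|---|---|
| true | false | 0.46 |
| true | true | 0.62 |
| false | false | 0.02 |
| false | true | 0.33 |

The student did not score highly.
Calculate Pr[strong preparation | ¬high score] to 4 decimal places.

P(¬high score) = 0.98·0.95·0.9 + 0.67·0.95·0.1 + 0.54·0.05·0.9 + 0.38·0.05·0.1 = 0.837900 + 0.063650 + 0.024300 + 0.001900 = 0.927750
The strong preparation-present share is 0.024300 + 0.001900 = 0.026200.
P(strong preparation | ¬high score) = 0.026200 / 0.927750 ≈ 0.0282

Pr[strong preparation | ¬high score] ≈ 0.0282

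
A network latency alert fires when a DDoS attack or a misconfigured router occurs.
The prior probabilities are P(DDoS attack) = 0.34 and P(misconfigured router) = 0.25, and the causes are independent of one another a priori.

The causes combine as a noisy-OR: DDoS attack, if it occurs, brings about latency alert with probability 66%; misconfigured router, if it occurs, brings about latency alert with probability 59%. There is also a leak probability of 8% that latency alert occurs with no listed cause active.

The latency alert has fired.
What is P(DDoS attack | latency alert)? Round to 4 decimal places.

P(DDoS attack | latency alert) ≈ 0.6366

Under noisy-OR, P(latency alert | causes) = 1 − (1−0.08)·∏(1−qᵢ) over the active causes.
Numerator (weight on configurations with DDoS attack): 0.175236 + 0.074099 = 0.249335
Normalizer over all consistent configurations: 0.08×0.66×0.75 + 0.6228×0.66×0.25 + 0.6872×0.34×0.75 + 0.871752×0.34×0.25 = 0.391697
Posterior = 0.249335 / 0.391697 ≈ 0.6366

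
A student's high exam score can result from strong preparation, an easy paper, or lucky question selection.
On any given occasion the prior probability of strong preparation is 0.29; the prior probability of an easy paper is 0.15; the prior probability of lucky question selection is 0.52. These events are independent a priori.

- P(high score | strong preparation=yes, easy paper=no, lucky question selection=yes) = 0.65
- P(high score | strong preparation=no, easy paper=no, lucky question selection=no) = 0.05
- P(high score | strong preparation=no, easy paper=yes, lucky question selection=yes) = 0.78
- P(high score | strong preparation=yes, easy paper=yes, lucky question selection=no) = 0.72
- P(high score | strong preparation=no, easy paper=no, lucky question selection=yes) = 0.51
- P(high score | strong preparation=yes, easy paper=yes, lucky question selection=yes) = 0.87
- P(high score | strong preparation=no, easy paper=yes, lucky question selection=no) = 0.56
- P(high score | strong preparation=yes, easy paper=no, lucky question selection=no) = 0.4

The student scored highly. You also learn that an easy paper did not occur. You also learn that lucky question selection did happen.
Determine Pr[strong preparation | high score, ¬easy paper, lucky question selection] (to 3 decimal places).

By total probability over both values of strong preparation:
  P(high score | ¬easy paper, lucky question selection) = 0.51·0.71 + 0.65·0.29
        = 0.362100 + 0.188500 = 0.550600
Keeping only the strong preparation-present terms gives 0.188500, so
  P(strong preparation | high score, ¬easy paper, lucky question selection) = 0.188500 / 0.550600 ≈ 0.342

Pr[strong preparation | high score, ¬easy paper, lucky question selection] ≈ 0.342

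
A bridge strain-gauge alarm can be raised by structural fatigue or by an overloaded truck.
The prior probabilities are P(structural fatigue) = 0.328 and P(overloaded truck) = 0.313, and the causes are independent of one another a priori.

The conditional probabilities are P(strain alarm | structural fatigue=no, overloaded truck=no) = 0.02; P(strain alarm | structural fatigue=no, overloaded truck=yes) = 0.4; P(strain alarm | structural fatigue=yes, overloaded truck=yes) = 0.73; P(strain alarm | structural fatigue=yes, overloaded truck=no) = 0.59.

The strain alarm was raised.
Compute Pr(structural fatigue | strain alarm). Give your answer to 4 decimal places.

By total probability over the 4 (structural fatigue, overloaded truck) configurations:
  P(strain alarm) = 0.02·0.672·0.687 + 0.4·0.672·0.313 + 0.59·0.328·0.687 + 0.73·0.328·0.313
        = 0.009233 + 0.084134 + 0.132948 + 0.074945 = 0.301260
The terms with structural fatigue present sum to 0.207893, so
  P(structural fatigue | strain alarm) = 0.207893 / 0.301260 ≈ 0.6901

Pr(structural fatigue | strain alarm) ≈ 0.6901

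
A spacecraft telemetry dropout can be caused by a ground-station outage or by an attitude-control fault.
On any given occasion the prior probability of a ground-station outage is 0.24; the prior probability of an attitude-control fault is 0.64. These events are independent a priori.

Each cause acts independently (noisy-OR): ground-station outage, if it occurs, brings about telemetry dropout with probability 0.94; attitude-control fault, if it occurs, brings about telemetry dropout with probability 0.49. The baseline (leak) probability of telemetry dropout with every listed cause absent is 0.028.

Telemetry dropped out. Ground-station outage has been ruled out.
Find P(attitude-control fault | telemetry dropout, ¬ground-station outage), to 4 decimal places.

Under noisy-OR, P(telemetry dropout | causes) = 1 − (1−0.028)·∏(1−qᵢ) over the active causes.
P(telemetry dropout | ¬ground-station outage) = 0.028×0.36 + 0.50428×0.64 = 0.010080 + 0.322739 = 0.332819
Of this, 0.322739 comes from 0.50428×0.64 (the attitude-control fault=true cases).
P(attitude-control fault | telemetry dropout, ¬ground-station outage) = 0.322739 / 0.332819 ≈ 0.9697

P(attitude-control fault | telemetry dropout, ¬ground-station outage) ≈ 0.9697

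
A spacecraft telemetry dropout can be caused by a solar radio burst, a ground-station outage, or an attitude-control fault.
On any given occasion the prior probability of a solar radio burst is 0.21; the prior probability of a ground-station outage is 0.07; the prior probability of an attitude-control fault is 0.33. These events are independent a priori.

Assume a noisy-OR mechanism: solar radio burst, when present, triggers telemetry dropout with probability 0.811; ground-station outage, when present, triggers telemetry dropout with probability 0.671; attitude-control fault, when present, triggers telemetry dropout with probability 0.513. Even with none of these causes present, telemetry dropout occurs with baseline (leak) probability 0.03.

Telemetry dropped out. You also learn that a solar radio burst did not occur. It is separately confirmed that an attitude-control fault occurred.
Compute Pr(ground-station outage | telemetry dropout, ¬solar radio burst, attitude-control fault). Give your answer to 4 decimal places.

Pr(ground-station outage | telemetry dropout, ¬solar radio burst, attitude-control fault) ≈ 0.1075

Under noisy-OR, P(telemetry dropout | causes) = 1 − (1−0.03)·∏(1−qᵢ) over the active causes.
P(telemetry dropout | ¬solar radio burst, attitude-control fault) = 0.52761·0.93 + 0.844584·0.07 = 0.490677 + 0.059121 = 0.549798
Of this, 0.059121 comes from 0.844584·0.07 (the ground-station outage=true cases).
So P(ground-station outage | telemetry dropout, ¬solar radio burst, attitude-control fault) = 0.059121/0.549798 ≈ 0.1075.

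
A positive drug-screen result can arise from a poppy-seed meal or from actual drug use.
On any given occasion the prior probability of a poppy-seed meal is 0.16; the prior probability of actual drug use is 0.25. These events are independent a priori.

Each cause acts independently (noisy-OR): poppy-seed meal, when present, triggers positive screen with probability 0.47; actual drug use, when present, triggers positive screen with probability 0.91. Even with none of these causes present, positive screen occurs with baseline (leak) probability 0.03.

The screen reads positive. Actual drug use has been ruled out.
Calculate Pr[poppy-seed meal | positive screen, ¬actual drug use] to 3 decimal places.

Under noisy-OR, P(positive screen | causes) = 1 − (1−0.03)·∏(1−qᵢ) over the active causes.
Weight on poppy-seed meal=true, given the evidence: 0.4859*0.16 = 0.077744
The normalizing constant is 0.03*0.84 + 0.4859*0.16 = 0.102944
P(poppy-seed meal | positive screen, ¬actual drug use) = 0.077744/0.102944 ≈ 0.755

Pr[poppy-seed meal | positive screen, ¬actual drug use] ≈ 0.755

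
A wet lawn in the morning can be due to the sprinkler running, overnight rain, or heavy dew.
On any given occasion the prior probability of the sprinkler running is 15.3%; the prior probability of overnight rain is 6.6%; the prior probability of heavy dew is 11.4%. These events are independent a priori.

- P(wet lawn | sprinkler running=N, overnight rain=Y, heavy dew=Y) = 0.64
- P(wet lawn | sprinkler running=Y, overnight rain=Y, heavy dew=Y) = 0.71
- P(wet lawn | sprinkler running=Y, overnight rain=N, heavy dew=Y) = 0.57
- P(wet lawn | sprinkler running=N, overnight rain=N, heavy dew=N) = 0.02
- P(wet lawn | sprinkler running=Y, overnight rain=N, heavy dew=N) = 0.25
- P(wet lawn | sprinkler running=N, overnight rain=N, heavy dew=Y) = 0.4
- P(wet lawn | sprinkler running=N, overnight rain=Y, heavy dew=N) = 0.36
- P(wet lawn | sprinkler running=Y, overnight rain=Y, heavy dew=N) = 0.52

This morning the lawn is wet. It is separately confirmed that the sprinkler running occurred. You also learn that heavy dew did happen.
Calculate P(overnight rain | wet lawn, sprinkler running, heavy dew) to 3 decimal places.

P(overnight rain | wet lawn, sprinkler running, heavy dew) ≈ 0.081

By total probability over both values of overnight rain:
  P(wet lawn | sprinkler running, heavy dew) = 0.57·0.934 + 0.71·0.066
        = 0.532380 + 0.046860 = 0.579240
Keeping only the overnight rain-present terms gives 0.046860, so
  P(overnight rain | wet lawn, sprinkler running, heavy dew) = 0.046860 / 0.579240 ≈ 0.081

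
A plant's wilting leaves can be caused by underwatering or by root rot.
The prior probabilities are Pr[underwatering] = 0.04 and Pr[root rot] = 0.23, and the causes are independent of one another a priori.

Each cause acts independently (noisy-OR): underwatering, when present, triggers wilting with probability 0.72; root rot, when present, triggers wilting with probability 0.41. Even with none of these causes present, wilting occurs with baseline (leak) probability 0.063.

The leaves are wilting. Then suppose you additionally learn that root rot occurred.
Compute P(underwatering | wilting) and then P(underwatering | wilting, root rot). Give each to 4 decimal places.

Under noisy-OR, P(wilting | causes) = 1 − (1−0.063)·∏(1−qᵢ) over the active causes.
Enumerate the 4 (underwatering, root rot) configurations and weight by the priors:
  P(wilting) = 0.063*0.96*0.77 + 0.44717*0.96*0.23 + 0.73764*0.04*0.77 + 0.845208*0.04*0.23
        = 0.046570 + 0.098735 + 0.022719 + 0.007776 = 0.175800
The terms with underwatering present sum to 0.030495, so
  P(underwatering | wilting) = 0.030495 / 0.175800 ≈ 0.1735

Now condition on the additional information:
For the numerator, keep only underwatering=true terms: 0.845208·0.04 = 0.033808
Normalizer over all consistent configurations: 0.44717·0.96 + 0.845208·0.04 = 0.463091
P(underwatering | wilting, root rot) = 0.033808/0.463091 ≈ 0.0730
The drop from 0.1735 to 0.0730 is the explaining-away (discounting) effect.

P(underwatering | wilting) ≈ 0.1735; P(underwatering | wilting, root rot) ≈ 0.0730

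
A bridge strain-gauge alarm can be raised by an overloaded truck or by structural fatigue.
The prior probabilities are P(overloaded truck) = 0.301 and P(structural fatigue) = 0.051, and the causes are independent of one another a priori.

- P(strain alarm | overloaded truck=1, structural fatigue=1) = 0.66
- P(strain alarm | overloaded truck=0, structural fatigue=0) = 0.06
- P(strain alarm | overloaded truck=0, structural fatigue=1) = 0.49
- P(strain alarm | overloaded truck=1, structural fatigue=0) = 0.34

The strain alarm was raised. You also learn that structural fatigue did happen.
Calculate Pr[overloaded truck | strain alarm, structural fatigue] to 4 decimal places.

Pr[overloaded truck | strain alarm, structural fatigue] ≈ 0.3671

Numerator (weight on configurations with overloaded truck): 0.66·0.301 = 0.198660
Normalizer over all consistent configurations: 0.49·0.699 + 0.66·0.301 = 0.541170
Posterior = 0.198660 / 0.541170 ≈ 0.3671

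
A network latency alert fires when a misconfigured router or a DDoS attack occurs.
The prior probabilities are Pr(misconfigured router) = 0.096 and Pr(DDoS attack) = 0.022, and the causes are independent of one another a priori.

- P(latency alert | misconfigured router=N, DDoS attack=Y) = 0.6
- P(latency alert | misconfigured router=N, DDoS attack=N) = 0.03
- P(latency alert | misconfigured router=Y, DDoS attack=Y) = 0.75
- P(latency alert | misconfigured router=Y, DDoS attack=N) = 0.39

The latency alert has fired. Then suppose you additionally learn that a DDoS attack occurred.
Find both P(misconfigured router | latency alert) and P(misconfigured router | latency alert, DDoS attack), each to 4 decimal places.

P(misconfigured router | latency alert) ≈ 0.4983; P(misconfigured router | latency alert, DDoS attack) ≈ 0.1172

P(latency alert) = 0.03·0.904·0.978 + 0.6·0.904·0.022 + 0.39·0.096·0.978 + 0.75·0.096·0.022 = 0.026523 + 0.011933 + 0.036616 + 0.001584 = 0.076656
Of this, 0.038200 comes from 0.036616 + 0.001584 (the misconfigured router=true cases).
Hence the posterior is 0.038200/0.076656 ≈ 0.4983.

Now also conditioning on DDoS attack=true:
For the numerator, keep only misconfigured router=true terms: 0.75·0.096 = 0.072000
The normalizing constant is 0.6·0.904 + 0.75·0.096 = 0.614400
Posterior = 0.072000 / 0.614400 ≈ 0.1172
The drop from 0.4983 to 0.1172 is the explaining-away (discounting) effect.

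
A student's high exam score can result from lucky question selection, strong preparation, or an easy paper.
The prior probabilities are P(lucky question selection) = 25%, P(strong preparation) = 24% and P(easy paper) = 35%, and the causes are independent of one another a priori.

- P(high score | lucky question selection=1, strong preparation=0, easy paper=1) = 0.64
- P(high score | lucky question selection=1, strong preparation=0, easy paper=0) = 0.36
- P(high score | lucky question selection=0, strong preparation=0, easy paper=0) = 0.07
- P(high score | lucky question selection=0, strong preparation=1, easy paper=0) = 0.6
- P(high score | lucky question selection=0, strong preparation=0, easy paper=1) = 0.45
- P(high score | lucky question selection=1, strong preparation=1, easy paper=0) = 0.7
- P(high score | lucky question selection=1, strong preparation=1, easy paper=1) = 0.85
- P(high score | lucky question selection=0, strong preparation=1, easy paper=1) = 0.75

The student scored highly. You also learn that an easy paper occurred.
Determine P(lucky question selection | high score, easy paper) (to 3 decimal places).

Enumerate the 4 (lucky question selection, strong preparation) configurations and weight by the priors:
  P(high score | easy paper) = 0.45*0.75*0.76 + 0.75*0.75*0.24 + 0.64*0.25*0.76 + 0.85*0.25*0.24
        = 0.256500 + 0.135000 + 0.121600 + 0.051000 = 0.564100
Keeping only the lucky question selection-present terms gives 0.172600, so
  P(lucky question selection | high score, easy paper) = 0.172600 / 0.564100 ≈ 0.306

P(lucky question selection | high score, easy paper) ≈ 0.306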